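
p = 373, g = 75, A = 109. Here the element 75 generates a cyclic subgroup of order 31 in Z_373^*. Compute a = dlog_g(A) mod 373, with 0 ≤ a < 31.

27

Successive powers of 75 modulo 373:
  75^0=1  75^1=75  75^2=30  75^3=12  75^4=154  75^5=360
  75^6=144  75^7=356  75^8=217  75^9=236  75^10=169  75^11=366
  75^12=221  75^13=163  75^14=289  75^15=41  75^16=91  75^17=111
  75^18=119  75^19=346  75^20=213  75^21=309  75^22=49  75^23=318
  75^24=351  75^25=215  75^26=86  75^27=109
So 75^27 ≡ 109 (mod 373), giving a = 27.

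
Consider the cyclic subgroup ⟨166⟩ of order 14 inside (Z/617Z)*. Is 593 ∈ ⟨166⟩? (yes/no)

no

593 ∈ ⟨166⟩ iff 593^14 ≡ 1 (mod 617), since |⟨166⟩| = 14.
593^14 mod 617 = 393.
Since 393 ≠ 1, 593 does not lie in the subgroup.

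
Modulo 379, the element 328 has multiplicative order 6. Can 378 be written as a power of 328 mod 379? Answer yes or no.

yes

378 ∈ ⟨328⟩ iff 378^6 ≡ 1 (mod 379), since |⟨328⟩| = 6.
378^6 mod 379 = 1.
Since 1 = 1, 378 lies in the subgroup.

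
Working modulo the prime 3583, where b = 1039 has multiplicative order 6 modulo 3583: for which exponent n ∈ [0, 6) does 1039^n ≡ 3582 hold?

3

Successive powers of 1039 modulo 3583:
  1039^0=1  1039^1=1039  1039^2=1038  1039^3=3582
So 1039^3 ≡ 3582 (mod 3583), giving n = 3.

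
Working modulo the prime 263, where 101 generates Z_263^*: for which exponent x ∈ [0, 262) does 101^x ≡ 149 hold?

124

Baby-step giant-step with m = ceil(sqrt(262)) = 17.
Baby table (101^j mod 263 for j=0..16):
  0:1  1:101  2:207  3:130  4:243  5:84  6:68  7:30
  8:137  9:161  10:218  11:189  12:153  13:199  14:111  15:165
  16:96
Giant step factor: 101^(-17) ≡ 15 (mod 263).
Scan 149·15^i mod 263 for i = 0, 1, …:
  i=0: 149   i=1: 131   i=2: 124   i=3: 19
  i=4: 22   i=5: 67   i=6: 216   i=7: 84
Match at i=7, j=5: x = 7·17 + 5 = 124.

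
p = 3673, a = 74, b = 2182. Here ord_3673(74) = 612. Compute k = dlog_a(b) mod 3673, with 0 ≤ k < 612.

405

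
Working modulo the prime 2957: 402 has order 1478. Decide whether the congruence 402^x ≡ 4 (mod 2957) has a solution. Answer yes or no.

yes

4 ∈ ⟨402⟩ iff 4^1478 ≡ 1 (mod 2957), since |⟨402⟩| = 1478.
4^1478 mod 2957 = 1.
Since 1 = 1, 4 lies in the subgroup.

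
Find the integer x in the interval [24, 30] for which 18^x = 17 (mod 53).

30

Compute 18^24 mod 53 = 44, then multiply by 18 repeatedly:
  18^24=44  18^25=50  18^26=52  18^27=35  18^28=47
  18^29=51  18^30=17
Found 17 at exponent 30.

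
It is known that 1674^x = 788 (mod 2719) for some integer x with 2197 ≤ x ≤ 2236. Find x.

Compute 1674^2197 mod 2719 = 1726, then multiply by 1674 repeatedly:
  1674^2197=1726  1674^2198=1746  1674^2199=2598  1674^2200=1371  1674^2201=218
  1674^2202=586  1674^2203=2124  1674^2204=1843  1674^2205=1836  1674^2206=994
  1674^2207=2647  1674^2208=1827  1674^2209=2242  1674^2210=888  1674^2211=1938
  1674^2212=445  1674^2213=2643  1674^2214=569  1674^2215=856  1674^2216=31
  1674^2217=233  1674^2218=1225  1674^2219=524  1674^2220=1658  1674^2221=2112
  1674^2222=788
Found 788 at exponent 2222.

2222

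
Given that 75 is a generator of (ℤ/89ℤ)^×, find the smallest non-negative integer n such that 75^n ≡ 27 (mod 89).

Baby-step giant-step with m = ceil(sqrt(88)) = 10.
Baby table (75^j mod 89 for j=0..9):
  0:1  1:75  2:18  3:15  4:57  5:3  6:47  7:54
  8:45  9:82
Giant step factor: 75^(-10) ≡ 10 (mod 89).
Scan 27·10^i mod 89 for i = 0, 1, …:
  i=0: 27   i=1: 3
Match at i=1, j=5: n = 1·10 + 5 = 15.

15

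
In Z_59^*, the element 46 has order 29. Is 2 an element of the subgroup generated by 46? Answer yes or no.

2 ∈ ⟨46⟩ iff 2^29 ≡ 1 (mod 59), since |⟨46⟩| = 29.
2^29 mod 59 = 58.
Since 58 ≠ 1, 2 does not lie in the subgroup.

no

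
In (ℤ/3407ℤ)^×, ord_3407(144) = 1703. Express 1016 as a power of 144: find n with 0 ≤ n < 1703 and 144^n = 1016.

1700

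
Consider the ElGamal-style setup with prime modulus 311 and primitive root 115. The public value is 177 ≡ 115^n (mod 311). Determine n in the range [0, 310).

159

Baby-step giant-step with m = ceil(sqrt(310)) = 18.
Baby table (115^j mod 311 for j=0..17):
  0:1  1:115  2:163  3:85  4:134  5:171  6:72  7:194
  8:229  9:211  10:7  11:183  12:208  13:284  14:5  15:264
  16:193  17:114
Giant step factor: 115^(-18) ≡ 162 (mod 311).
Scan 177·162^i mod 311 for i = 0, 1, …:
  i=0: 177   i=1: 62   i=2: 92   i=3: 287
  i=4: 155   i=5: 230   i=6: 251   i=7: 232
  i=8: 264
Match at i=8, j=15: n = 8·18 + 15 = 159.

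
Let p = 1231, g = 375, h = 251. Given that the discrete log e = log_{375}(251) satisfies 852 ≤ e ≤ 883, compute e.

Compute 375^852 mod 1231 = 353, then multiply by 375 repeatedly:
  375^852=353  375^853=658  375^854=550  375^855=673  375^856=20
  375^857=114  375^858=896  375^859=1168  375^860=995  375^861=132
  375^862=260  375^863=251
Found 251 at exponent 863.

863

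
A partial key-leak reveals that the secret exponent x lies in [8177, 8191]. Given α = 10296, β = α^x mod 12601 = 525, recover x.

Compute 10296^8177 mod 12601 = 2202, then multiply by 10296 repeatedly:
  10296^8177=2202  10296^8178=2593  10296^8179=8610  10296^8180=525
Found 525 at exponent 8180.

8180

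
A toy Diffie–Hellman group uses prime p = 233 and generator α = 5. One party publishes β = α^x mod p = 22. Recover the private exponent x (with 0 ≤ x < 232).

Baby-step giant-step with m = ceil(sqrt(232)) = 16.
Baby table (5^j mod 233 for j=0..15):
  0:1  1:5  2:25  3:125  4:159  5:96  6:14  7:70
  8:117  9:119  10:129  11:179  12:196  13:48  14:7  15:35
Giant step factor: 5^(-16) ≡ 4 (mod 233).
Scan 22·4^i mod 233 for i = 0, 1, …:
  i=0: 22   i=1: 88   i=2: 119
Match at i=2, j=9: x = 2·16 + 9 = 41.

41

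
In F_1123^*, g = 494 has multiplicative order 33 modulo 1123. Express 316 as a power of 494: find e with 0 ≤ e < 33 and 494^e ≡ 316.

5

Successive powers of 494 modulo 1123:
  494^0=1  494^1=494  494^2=345  494^3=857  494^4=1110  494^5=316
So 494^5 ≡ 316 (mod 1123), giving e = 5.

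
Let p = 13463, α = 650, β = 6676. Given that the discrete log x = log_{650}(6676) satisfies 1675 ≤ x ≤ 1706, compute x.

1706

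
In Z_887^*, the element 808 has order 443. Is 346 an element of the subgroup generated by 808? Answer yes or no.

346 ∈ ⟨808⟩ iff 346^443 ≡ 1 (mod 887), since |⟨808⟩| = 443.
346^443 mod 887 = 1.
Since 1 = 1, 346 lies in the subgroup.

yes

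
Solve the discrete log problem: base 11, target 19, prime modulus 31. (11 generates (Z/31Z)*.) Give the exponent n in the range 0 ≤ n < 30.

8

Successive powers of 11 modulo 31:
  11^0=1  11^1=11  11^2=28  11^3=29  11^4=9  11^5=6
  11^6=4  11^7=13  11^8=19
So 11^8 ≡ 19 (mod 31), giving n = 8.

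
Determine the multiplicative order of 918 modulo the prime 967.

966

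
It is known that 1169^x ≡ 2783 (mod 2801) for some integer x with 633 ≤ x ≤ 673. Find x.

660

Compute 1169^633 mod 2801 = 1724, then multiply by 1169 repeatedly:
  1169^633=1724  1169^634=1437  1169^635=2054  1169^636=669  1169^637=582
  1169^638=2516  1169^639=154  1169^640=762  1169^641=60  1169^642=115
  1169^643=2788  1169^644=1609  1169^645=1450  1169^646=445  1169^647=2020
  1169^648=137  1169^649=496  1169^650=17  1169^651=266  1169^652=43
  1169^653=2650  1169^654=2745  1169^655=1760  1169^656=1506  1169^657=1486
  1169^658=514  1169^659=1452  1169^660=2783
Found 2783 at exponent 660.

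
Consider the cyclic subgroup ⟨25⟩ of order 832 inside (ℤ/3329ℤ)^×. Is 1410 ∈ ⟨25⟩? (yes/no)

yes

1410 ∈ ⟨25⟩ iff 1410^832 ≡ 1 (mod 3329), since |⟨25⟩| = 832.
1410^832 mod 3329 = 1.
Since 1 = 1, 1410 lies in the subgroup.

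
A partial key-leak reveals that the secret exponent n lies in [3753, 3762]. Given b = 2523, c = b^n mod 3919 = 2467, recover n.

Compute 2523^3753 mod 3919 = 3219, then multiply by 2523 repeatedly:
  2523^3753=3219  2523^3754=1369  2523^3755=1348  2523^3756=3231  2523^3757=293
  2523^3758=2467
Found 2467 at exponent 3758.

3758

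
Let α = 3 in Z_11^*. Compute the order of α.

The order of 3 must divide p − 1 = 10 = 2 · 5.
Divisors: 1, 2, 5, 10.
Check each in increasing order: 3^1 ≡ 3;  3^2 ≡ 9;  3^5 ≡ 1.
Smallest exponent giving 1 is 5.

5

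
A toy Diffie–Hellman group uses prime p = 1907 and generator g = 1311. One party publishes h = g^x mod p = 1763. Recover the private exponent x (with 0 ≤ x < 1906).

Baby-step giant-step with m = ceil(sqrt(1906)) = 44.
Baby table (1311^j mod 1907 for j=0..43):
  0:1  1:1311  2:514  3:683  4:1030  5:174  6:1181  7:1714
  8:608  9:1869  10:1671  11:1445  12:744  13:907  14:1016  15:890
  16:1613  17:1687  18:1444  19:1340  20:393  21:333  22:1767  23:1439
  24:506  25:1637  26:732  27:431  28:569  29:322  30:695  31:1506
  32:621  33:1749  34:725  35:789  36:785  37:1262  38:1113  39:288
  40:1889  41:1193  42:283  43:1055
Giant step factor: 1311^(-44) ≡ 385 (mod 1907).
Scan 1763·385^i mod 1907 for i = 0, 1, …:
  i=0: 1763   i=1: 1770   i=2: 651   i=3: 818
  i=4: 275   i=5: 990   i=6: 1657   i=7: 1007
  i=8: 574   i=9: 1685     …   i=37: 537
  i=38: 789
Match at i=38, j=35: x = 38·44 + 35 = 1707.

1707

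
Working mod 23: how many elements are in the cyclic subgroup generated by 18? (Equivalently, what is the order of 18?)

The order of 18 must divide p − 1 = 22 = 2 · 11.
Divisors: 1, 2, 11, 22.
Check each in increasing order: 18^1 ≡ 18;  18^2 ≡ 2;  18^11 ≡ 1.
Smallest exponent giving 1 is 11.

11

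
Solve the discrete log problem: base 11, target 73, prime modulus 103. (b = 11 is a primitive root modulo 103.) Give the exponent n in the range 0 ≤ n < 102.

Baby-step giant-step with m = ceil(sqrt(102)) = 11.
Baby table (11^j mod 103 for j=0..10):
  0:1  1:11  2:18  3:95  4:15  5:62  6:64  7:86
  8:19  9:3  10:33
Giant step factor: 11^(-11) ≡ 21 (mod 103).
Scan 73·21^i mod 103 for i = 0, 1, …:
  i=0: 73   i=1: 91   i=2: 57   i=3: 64
Match at i=3, j=6: n = 3·11 + 6 = 39.

39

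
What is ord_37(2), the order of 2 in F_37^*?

36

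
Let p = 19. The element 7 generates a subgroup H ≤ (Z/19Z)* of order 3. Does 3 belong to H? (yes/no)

no

3 ∈ ⟨7⟩ iff 3^3 ≡ 1 (mod 19), since |⟨7⟩| = 3.
3^3 mod 19 = 8.
Since 8 ≠ 1, 3 does not lie in the subgroup.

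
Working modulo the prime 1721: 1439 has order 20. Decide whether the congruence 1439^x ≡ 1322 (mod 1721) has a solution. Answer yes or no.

yes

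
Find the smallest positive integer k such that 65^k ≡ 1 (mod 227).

The order of 65 must divide p − 1 = 226 = 2 · 113.
Divisors: 1, 2, 113, 226.
Check each in increasing order: 65^1 ≡ 65;  65^2 ≡ 139;  65^113 ≡ 1.
Smallest exponent giving 1 is 113.

113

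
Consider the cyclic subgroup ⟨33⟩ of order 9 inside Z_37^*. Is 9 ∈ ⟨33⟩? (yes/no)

9 ∈ ⟨33⟩ iff 9^9 ≡ 1 (mod 37), since |⟨33⟩| = 9.
9^9 mod 37 = 1.
Since 1 = 1, 9 lies in the subgroup.

yes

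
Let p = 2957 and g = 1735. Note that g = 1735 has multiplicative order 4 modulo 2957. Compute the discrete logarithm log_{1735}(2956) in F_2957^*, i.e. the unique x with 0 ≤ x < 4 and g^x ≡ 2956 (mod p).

2

Successive powers of 1735 modulo 2957:
  1735^0=1  1735^1=1735  1735^2=2956
So 1735^2 ≡ 2956 (mod 2957), giving x = 2.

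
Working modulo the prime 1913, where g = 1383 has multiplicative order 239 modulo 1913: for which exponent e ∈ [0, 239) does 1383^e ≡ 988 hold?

214

Baby-step giant-step with m = ceil(sqrt(239)) = 16.
Baby table (1383^j mod 1913 for j=0..15):
  0:1  1:1383  2:1602  3:312  4:1071  5:531  6:1694  7:1290
  8:1154  9:540  10:750  11:404  12:136  13:614  14:1703  15:346
Giant step factor: 1383^(-16) ≡ 1706 (mod 1913).
Scan 988·1706^i mod 1913 for i = 0, 1, …:
  i=0: 988   i=1: 175   i=2: 122   i=3: 1528
  i=4: 1262   i=5: 847   i=6: 667   i=7: 1580
  i=8: 63   i=9: 350   i=10: 244   i=11: 1143
  i=12: 611   i=13: 1694
Match at i=13, j=6: e = 13·16 + 6 = 214.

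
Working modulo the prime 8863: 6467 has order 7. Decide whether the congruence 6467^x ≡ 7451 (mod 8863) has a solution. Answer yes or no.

no

7451 ∈ ⟨6467⟩ iff 7451^7 ≡ 1 (mod 8863), since |⟨6467⟩| = 7.
7451^7 mod 8863 = 4527.
Since 4527 ≠ 1, 7451 does not lie in the subgroup.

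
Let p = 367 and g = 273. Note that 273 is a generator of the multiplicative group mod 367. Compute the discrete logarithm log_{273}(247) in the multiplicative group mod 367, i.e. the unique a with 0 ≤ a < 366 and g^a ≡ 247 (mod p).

Baby-step giant-step with m = ceil(sqrt(366)) = 20.
Baby table (273^j mod 367 for j=0..19):
  0:1  1:273  2:28  3:304  4:50  5:71  6:299  7:153
  8:298  9:247  10:270  11:310  12:220  13:239  14:288  15:86
  16:357  17:206  18:87  19:263
Giant step factor: 273^(-20) ≡ 149 (mod 367).
Scan 247·149^i mod 367 for i = 0, 1, …:
  i=0: 247
Match at i=0, j=9: a = 0·20 + 9 = 9.

9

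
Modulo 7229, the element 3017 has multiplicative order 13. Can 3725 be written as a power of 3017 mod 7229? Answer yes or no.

no

3725 ∈ ⟨3017⟩ iff 3725^13 ≡ 1 (mod 7229), since |⟨3017⟩| = 13.
3725^13 mod 7229 = 5072.
Since 5072 ≠ 1, 3725 does not lie in the subgroup.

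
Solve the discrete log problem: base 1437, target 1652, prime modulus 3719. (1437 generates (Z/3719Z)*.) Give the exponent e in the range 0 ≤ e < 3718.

2131

Baby-step giant-step with m = ceil(sqrt(3718)) = 61.
Baby table (1437^j mod 3719 for j=0..60):
  0:1  1:1437  2:924  3:105  4:2125  5:326  6:3587  7:3704
  8:759  9:1016  10:2144  11:1596  12:2548  13:1980  14:225  15:3491
  16:3355  17:1311  18:2093  19:2689  20:52  21:344  22:3420  23:1741
  24:2649  25:2076  26:574  27:2939  28:2278  29:766  30:3637  31:1174
  32:2331  33:2547  34:543  35:3020  36:3386  37:1230  38:985  39:2225
  40:2704  41:3012  42:3047  43:1276  44:145  45:101  46:96  47:349
  48:3167  49:2642  50:3174  51:1544  52:2204  53:2279  54:2203  55:842
  56:1279  57:737  58:2873  59:411  60:3005
Giant step factor: 1437^(-61) ≡ 1423 (mod 3719).
Scan 1652·1423^i mod 3719 for i = 0, 1, …:
  i=0: 1652   i=1: 388   i=2: 1712   i=3: 231
  i=4: 1441   i=5: 1374   i=6: 2727   i=7: 1604
  i=8: 2745   i=9: 1185     …   i=33: 1566
  i=34: 737
Match at i=34, j=57: e = 34·61 + 57 = 2131.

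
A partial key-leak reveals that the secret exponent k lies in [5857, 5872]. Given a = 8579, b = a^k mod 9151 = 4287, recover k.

Compute 8579^5857 mod 9151 = 6782, then multiply by 8579 repeatedly:
  8579^5857=6782  8579^5858=720  8579^5859=9106  8579^5860=7438  8579^5861=679
  8579^5862=5105  8579^5863=8260  8579^5864=6347  8579^5865=2463  8579^5866=418
  8579^5867=7981  8579^5868=1217  8579^5869=8503  8579^5870=4616  8579^5871=4287
Found 4287 at exponent 5871.

5871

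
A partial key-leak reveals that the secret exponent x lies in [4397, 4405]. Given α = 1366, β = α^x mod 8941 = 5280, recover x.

Compute 1366^4397 mod 8941 = 3568, then multiply by 1366 repeatedly:
  1366^4397=3568  1366^4398=1043  1366^4399=3119  1366^4400=4638  1366^4401=5280
Found 5280 at exponent 4401.

4401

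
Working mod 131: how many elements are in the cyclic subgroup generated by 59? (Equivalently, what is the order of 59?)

The order of 59 must divide p − 1 = 130 = 2 · 5 · 13.
Divisors: 1, 2, 5, 10, 13, 26, 65, 130.
Check each in increasing order: 59^1 ≡ 59;  59^2 ≡ 75;  59^5 ≡ 52;  59^10 ≡ 84;  59^13 ≡ 53;  59^26 ≡ 58;  59^65 ≡ 1.
Smallest exponent giving 1 is 65.

65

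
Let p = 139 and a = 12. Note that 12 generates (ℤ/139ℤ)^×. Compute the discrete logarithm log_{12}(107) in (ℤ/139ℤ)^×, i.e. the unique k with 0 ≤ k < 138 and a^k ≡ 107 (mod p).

98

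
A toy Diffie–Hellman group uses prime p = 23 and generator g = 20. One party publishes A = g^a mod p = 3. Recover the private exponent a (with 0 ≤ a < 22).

Successive powers of 20 modulo 23:
  20^0=1  20^1=20  20^2=9  20^3=19  20^4=12  20^5=10
  20^6=16  20^7=21  20^8=6  20^9=5  20^10=8  20^11=22
  20^12=3
So 20^12 ≡ 3 (mod 23), giving a = 12.

12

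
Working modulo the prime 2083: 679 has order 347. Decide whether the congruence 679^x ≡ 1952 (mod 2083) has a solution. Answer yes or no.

1952 ∈ ⟨679⟩ iff 1952^347 ≡ 1 (mod 2083), since |⟨679⟩| = 347.
1952^347 mod 2083 = 2082.
Since 2082 ≠ 1, 1952 does not lie in the subgroup.

no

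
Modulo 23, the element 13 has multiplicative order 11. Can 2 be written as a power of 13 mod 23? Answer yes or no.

⟨13⟩ has order 11; its elements mod 23 are {1, 2, 3, 4, 6, 8, 9, 12, 13, 16, 18}.
2 is in this set.

yes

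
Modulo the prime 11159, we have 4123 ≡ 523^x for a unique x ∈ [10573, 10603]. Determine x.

10578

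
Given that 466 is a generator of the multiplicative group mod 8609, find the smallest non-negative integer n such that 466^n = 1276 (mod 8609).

643

Baby-step giant-step with m = ceil(sqrt(8608)) = 93.
Baby table (466^j mod 8609 for j=0..92):
  0:1  1:466  2:1931  3:4510  4:1064  5:5111  6:5642  7:3427
  8:4317  9:5825  10:2615  11:4721  12:4691  13:7929  14:1653  15:4097
  16:6613  17:8245  18:2556  19:3054  20:2679  21:109  22:7749  23:3863
  24:877  25:4059  26:6123  27:3739  28:3356  29:5667  30:6468  31:938
  32:6658  33:3388  34:3361  35:7997  36:7514  37:6270  38:3369  39:3116
  40:5744  41:7914  42:3272  43:959  44:7835  45:894  46:3372  47:4514
  48:2928  49:4226  50:6464  51:7683  52:7543  53:2566  54:7714  55:4771
  56:2164  57:1171  58:3319  59:5643  60:3893  61:6248  62:1726  63:3679
  64:1223  65:1724  66:2747  67:5970  68:1313  69:619  70:4357  71:7247
  72:2374  73:4332  74:4206  75:5753  76:3499  77:3433  78:7113  79:193
  80:3848  81:2496  82:921  83:7345  84:4997  85:4172  86:7127  87:6717
  88:5055  89:5373  90:7208  91:1418  92:6504
Giant step factor: 466^(-93) ≡ 4426 (mod 8609).
Scan 1276·4426^i mod 8609 for i = 0, 1, …:
  i=0: 1276   i=1: 72   i=2: 139   i=3: 3975
  i=4: 5163   i=5: 3152   i=6: 4172
Match at i=6, j=85: n = 6·93 + 85 = 643.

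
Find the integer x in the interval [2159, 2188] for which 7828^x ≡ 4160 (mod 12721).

2187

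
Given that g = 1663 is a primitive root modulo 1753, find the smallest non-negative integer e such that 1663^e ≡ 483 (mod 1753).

664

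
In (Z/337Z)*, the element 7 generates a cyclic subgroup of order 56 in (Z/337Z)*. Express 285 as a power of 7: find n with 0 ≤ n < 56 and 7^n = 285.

Successive powers of 7 modulo 337:
  7^0=1  7^1=7  7^2=49  7^3=6  7^4=42  7^5=294
  7^6=36  7^7=252  7^8=79  7^9=216  7^10=164  7^11=137
  7^12=285
So 7^12 ≡ 285 (mod 337), giving n = 12.

12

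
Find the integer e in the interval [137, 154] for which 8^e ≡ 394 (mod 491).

145

Compute 8^137 mod 491 = 358, then multiply by 8 repeatedly:
  8^137=358  8^138=409  8^139=326  8^140=153  8^141=242
  8^142=463  8^143=267  8^144=172  8^145=394
Found 394 at exponent 145.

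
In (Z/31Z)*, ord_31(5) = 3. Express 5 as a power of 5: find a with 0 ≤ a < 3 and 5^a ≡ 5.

Successive powers of 5 modulo 31:
  5^0=1  5^1=5
So 5^1 ≡ 5 (mod 31), giving a = 1.

1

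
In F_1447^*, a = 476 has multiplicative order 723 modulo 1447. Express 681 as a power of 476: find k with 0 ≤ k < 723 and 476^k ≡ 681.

352

Baby-step giant-step with m = ceil(sqrt(723)) = 27.
Baby table (476^j mod 1447 for j=0..26):
  0:1  1:476  2:844  3:925  4:412  5:767  6:448  7:539
  8:445  9:558  10:807  11:677  12:1018  13:1270  14:1121  15:1100
  16:1233  17:873  18:259  19:289  20:99  21:820  22:1077  23:414
  24:272  25:689  26:942
Giant step factor: 476^(-27) ≡ 252 (mod 1447).
Scan 681·252^i mod 1447 for i = 0, 1, …:
  i=0: 681   i=1: 866   i=2: 1182   i=3: 1229
  i=4: 50   i=5: 1024   i=6: 482   i=7: 1363
  i=8: 537   i=9: 753   i=10: 199   i=11: 950
  i=12: 645   i=13: 476
Match at i=13, j=1: k = 13·27 + 1 = 352.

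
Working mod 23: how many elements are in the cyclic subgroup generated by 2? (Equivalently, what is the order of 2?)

11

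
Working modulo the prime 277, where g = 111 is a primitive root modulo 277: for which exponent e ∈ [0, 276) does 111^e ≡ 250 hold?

126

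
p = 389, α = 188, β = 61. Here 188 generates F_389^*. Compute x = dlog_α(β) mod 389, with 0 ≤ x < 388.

267

Baby-step giant-step with m = ceil(sqrt(388)) = 20.
Baby table (188^j mod 389 for j=0..19):
  0:1  1:188  2:334  3:163  4:302  5:371  6:117  7:212
  8:178  9:10  10:324  11:228  12:74  13:297  14:209  15:3
  16:175  17:224  18:100  19:128
Giant step factor: 188^(-20) ≡ 36 (mod 389).
Scan 61·36^i mod 389 for i = 0, 1, …:
  i=0: 61   i=1: 251   i=2: 89   i=3: 92
  i=4: 200   i=5: 198   i=6: 126   i=7: 257
  i=8: 305   i=9: 88   i=10: 56   i=11: 71
  i=12: 222   i=13: 212
Match at i=13, j=7: x = 13·20 + 7 = 267.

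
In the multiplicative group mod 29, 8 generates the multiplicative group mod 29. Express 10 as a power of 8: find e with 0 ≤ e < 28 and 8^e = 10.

17

Successive powers of 8 modulo 29:
  8^0=1  8^1=8  8^2=6  8^3=19  8^4=7  8^5=27
  8^6=13  8^7=17  8^8=20  8^9=15  8^10=4  8^11=3
  8^12=24  8^13=18  8^14=28  8^15=21  8^16=23  8^17=10
So 8^17 ≡ 10 (mod 29), giving e = 17.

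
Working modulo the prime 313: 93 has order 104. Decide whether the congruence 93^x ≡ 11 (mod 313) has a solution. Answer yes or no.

11 ∈ ⟨93⟩ iff 11^104 ≡ 1 (mod 313), since |⟨93⟩| = 104.
11^104 mod 313 = 214.
Since 214 ≠ 1, 11 does not lie in the subgroup.

no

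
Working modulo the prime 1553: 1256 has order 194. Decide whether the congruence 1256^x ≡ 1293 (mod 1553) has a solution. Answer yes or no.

1293 ∈ ⟨1256⟩ iff 1293^194 ≡ 1 (mod 1553), since |⟨1256⟩| = 194.
1293^194 mod 1553 = 1.
Since 1 = 1, 1293 lies in the subgroup.

yes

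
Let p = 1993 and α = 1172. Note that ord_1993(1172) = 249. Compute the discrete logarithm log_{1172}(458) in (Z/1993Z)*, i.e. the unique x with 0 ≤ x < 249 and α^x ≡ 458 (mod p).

Baby-step giant-step with m = ceil(sqrt(249)) = 16.
Baby table (1172^j mod 1993 for j=0..15):
  0:1  1:1172  2:407  3:677  4:230  5:505  6:1932  7:256
  8:1082  9:556  10:1914  11:1083  12:1728  13:328  14:1760  15:1958
Giant step factor: 1172^(-16) ≡ 579 (mod 1993).
Scan 458·579^i mod 1993 for i = 0, 1, …:
  i=0: 458   i=1: 113   i=2: 1651   i=3: 1282
  i=4: 882   i=5: 470   i=6: 1082
Match at i=6, j=8: x = 6·16 + 8 = 104.

104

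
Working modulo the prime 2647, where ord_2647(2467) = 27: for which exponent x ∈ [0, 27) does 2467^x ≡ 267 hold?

Successive powers of 2467 modulo 2647:
  2467^0=1  2467^1=2467  2467^2=636  2467^3=1988  2467^4=2152  2467^5=1749
  2467^6=173  2467^7=624  2467^8=1501  2467^9=2461  2467^10=1716  2467^11=819
  2467^12=812  2467^13=2072  2467^14=267
So 2467^14 ≡ 267 (mod 2647), giving x = 14.

14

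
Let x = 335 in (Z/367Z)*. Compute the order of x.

366

The order of 335 must divide p − 1 = 366 = 2 · 3 · 61.
Divisors: 1, 2, 3, 6, 61, 122, 183, 366.
Check each in increasing order: 335^1 ≡ 335;  335^2 ≡ 290;  335^3 ≡ 262;  335^6 ≡ 15;  335^61 ≡ 84;  335^122 ≡ 83;  335^183 ≡ 366;  335^366 ≡ 1.
Smallest exponent giving 1 is 366.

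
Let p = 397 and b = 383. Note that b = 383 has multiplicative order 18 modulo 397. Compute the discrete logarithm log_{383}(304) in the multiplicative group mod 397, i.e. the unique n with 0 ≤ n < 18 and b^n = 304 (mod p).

4

Successive powers of 383 modulo 397:
  383^0=1  383^1=383  383^2=196  383^3=35  383^4=304
So 383^4 ≡ 304 (mod 397), giving n = 4.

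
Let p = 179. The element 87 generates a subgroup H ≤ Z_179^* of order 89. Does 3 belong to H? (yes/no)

yes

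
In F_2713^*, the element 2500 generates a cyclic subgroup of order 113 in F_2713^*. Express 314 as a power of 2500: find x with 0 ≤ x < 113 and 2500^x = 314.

Baby-step giant-step with m = ceil(sqrt(113)) = 11.
Baby table (2500^j mod 2713 for j=0..10):
  0:1  1:2500  2:1961  3:109  4:1200  5:2135  6:1029  7:576
  8:2110  9:928  10:385
Giant step factor: 2500^(-11) ≡ 2016 (mod 2713).
Scan 314·2016^i mod 2713 for i = 0, 1, …:
  i=0: 314   i=1: 895   i=2: 175   i=3: 110
  i=4: 2007   i=5: 1029
Match at i=5, j=6: x = 5·11 + 6 = 61.

61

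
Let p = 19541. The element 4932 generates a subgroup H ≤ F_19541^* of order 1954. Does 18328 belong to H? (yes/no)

yes

18328 ∈ ⟨4932⟩ iff 18328^1954 ≡ 1 (mod 19541), since |⟨4932⟩| = 1954.
18328^1954 mod 19541 = 1.
Since 1 = 1, 18328 lies in the subgroup.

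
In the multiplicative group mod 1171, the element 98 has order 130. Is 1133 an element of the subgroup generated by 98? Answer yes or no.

no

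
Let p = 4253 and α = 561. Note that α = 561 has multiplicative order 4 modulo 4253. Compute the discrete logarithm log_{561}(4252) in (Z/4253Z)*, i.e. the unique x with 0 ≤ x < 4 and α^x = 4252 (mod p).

Successive powers of 561 modulo 4253:
  561^0=1  561^1=561  561^2=4252
So 561^2 ≡ 4252 (mod 4253), giving x = 2.

2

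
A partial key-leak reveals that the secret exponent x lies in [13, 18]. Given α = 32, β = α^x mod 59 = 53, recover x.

16

Compute 32^13 mod 59 = 10, then multiply by 32 repeatedly:
  32^13=10  32^14=25  32^15=33  32^16=53
Found 53 at exponent 16.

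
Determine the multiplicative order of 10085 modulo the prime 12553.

12552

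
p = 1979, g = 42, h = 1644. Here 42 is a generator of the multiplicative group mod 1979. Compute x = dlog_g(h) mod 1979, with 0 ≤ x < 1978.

46

Baby-step giant-step with m = ceil(sqrt(1978)) = 45.
Baby table (42^j mod 1979 for j=0..44):
  0:1  1:42  2:1764  3:865  4:708  5:51  6:163  7:909
  8:577  9:486  10:622  11:397  12:842  13:1721  14:1038  15:58
  16:457  17:1383  18:695  19:1484  20:979  21:1538  22:1268  23:1802
  24:482  25:454  26:1257  27:1340  28:868  29:834  30:1385  31:779
  32:1054  33:730  34:975  35:1370  36:149  37:321  38:1608  39:250
  40:605  41:1662  42:539  43:869  44:876
Giant step factor: 42^(-45) ≡ 1524 (mod 1979).
Scan 1644·1524^i mod 1979 for i = 0, 1, …:
  i=0: 1644   i=1: 42
Match at i=1, j=1: x = 1·45 + 1 = 46.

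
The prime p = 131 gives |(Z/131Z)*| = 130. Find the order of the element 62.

13

The order of 62 must divide p − 1 = 130 = 2 · 5 · 13.
Divisors: 1, 2, 5, 10, 13, 26, 65, 130.
Check each in increasing order: 62^1 ≡ 62;  62^2 ≡ 45;  62^5 ≡ 52;  62^10 ≡ 84;  62^13 ≡ 1.
Smallest exponent giving 1 is 13.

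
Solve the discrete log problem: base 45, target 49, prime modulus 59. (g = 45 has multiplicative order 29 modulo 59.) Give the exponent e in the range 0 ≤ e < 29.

8

Successive powers of 45 modulo 59:
  45^0=1  45^1=45  45^2=19  45^3=29  45^4=7  45^5=20
  45^6=15  45^7=26  45^8=49
So 45^8 ≡ 49 (mod 59), giving e = 8.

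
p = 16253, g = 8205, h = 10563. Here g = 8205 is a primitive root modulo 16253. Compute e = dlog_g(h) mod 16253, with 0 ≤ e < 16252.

9553

Baby-step giant-step with m = ceil(sqrt(16252)) = 128.
Baby table (8205^j mod 16253 for j=0..127):
  0:1  1:8205  2:2099  3:10368  4:1238  5:15918  6:14335  7:11967
  8:4862  9:7848  10:14707  11:8663  12:5546  13:12783  14:3906  15:14067
  16:7182  17:11185  18:8487  19:7983  20:925  21:15727  22:7468  23:1130
  24:7440  25:15185  26:13680  27:1182  28:11522  29:10562  30:214  31:546
  32:10355  33:8344  34:4884  35:9575  36:12126  37:9217  38:276  39:5413
  40:10469  41:1040  42:375  43:5058  44:6981  45:3533  46:9166  47:4399
  48:12135  49:1797  50:2914  51:1207  52:5358  53:14278  54:15619  55:15243
  56:1980  57:9153  58:11505  59:1101  60:13290  61:3073  62:5562  63:14039
  64:4984  65:1172  66:10737  67:5825  68:10305  69:4419  70:13705  71:11271
  72:15238  73:9714  74:14911  75:8424  76:11164  77:14965  78:12663  79:10739
  80:5982  81:14503  82:8902  83:16181  84:10601  85:11402  86:1142  87:8382
  88:7867  89:8072  90:16038  91:7502  92:3799  93:13794  94:10131  95:7013
  96:6045  97:11322  98:11115  99:2992  100:7330  101:6550  102:10332  103:14665
  104:5366  105:14906  106:16158  107:669  108:11884  109:6473  110:12414  111:15572
  112:3427  113:845  114:9447  115:2078  116:593  117:5918  118:9479  119:4590
  120:2749  121:12634  122:336  123:10123  124:6385  125:5506  126:9643  127:1211
Giant step factor: 8205^(-128) ≡ 2897 (mod 16253).
Scan 10563·2897^i mod 16253 for i = 0, 1, …:
  i=0: 10563   i=1: 12865   i=2: 1776   i=3: 9124
  i=4: 4850   i=5: 7858   i=6: 10426   i=7: 6048
  i=8: 322   i=9: 6413     …   i=73: 4583
  i=74: 14503
Match at i=74, j=81: e = 74·128 + 81 = 9553.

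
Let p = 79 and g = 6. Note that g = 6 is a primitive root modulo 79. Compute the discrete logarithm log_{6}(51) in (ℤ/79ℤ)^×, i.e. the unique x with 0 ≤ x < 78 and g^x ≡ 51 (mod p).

20

Successive powers of 6 modulo 79:
  6^0=1  6^1=6  6^2=36  6^3=58  6^4=32  6^5=34
  6^6=46  6^7=39  6^8=76  6^9=61  6^10=50  6^11=63
  6^12=62  6^13=56  6^14=20  6^15=41  6^16=9  6^17=54
  6^18=8  6^19=48  6^20=51
So 6^20 ≡ 51 (mod 79), giving x = 20.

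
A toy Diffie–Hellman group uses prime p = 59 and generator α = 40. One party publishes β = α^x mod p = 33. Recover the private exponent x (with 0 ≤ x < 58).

47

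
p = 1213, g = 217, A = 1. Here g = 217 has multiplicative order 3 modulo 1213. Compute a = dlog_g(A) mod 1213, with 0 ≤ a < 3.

0

Successive powers of 217 modulo 1213:
  217^0=1
So 217^0 ≡ 1 (mod 1213), giving a = 0.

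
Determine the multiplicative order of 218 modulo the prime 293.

292

The order of 218 must divide p − 1 = 292 = 2^2 · 73.
Divisors: 1, 2, 4, 73, 146, 292.
Check each in increasing order: 218^1 ≡ 218;  218^2 ≡ 58;  218^4 ≡ 141;  218^73 ≡ 138;  218^146 ≡ 292;  218^292 ≡ 1.
Smallest exponent giving 1 is 292.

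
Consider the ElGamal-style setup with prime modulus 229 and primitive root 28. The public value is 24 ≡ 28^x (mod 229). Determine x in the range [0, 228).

11

Successive powers of 28 modulo 229:
  28^0=1  28^1=28  28^2=97  28^3=197  28^4=20  28^5=102
  28^6=108  28^7=47  28^8=171  28^9=208  28^10=99  28^11=24
So 28^11 ≡ 24 (mod 229), giving x = 11.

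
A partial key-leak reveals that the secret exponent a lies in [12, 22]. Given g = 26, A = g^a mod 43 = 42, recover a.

21

Compute 26^12 mod 43 = 21, then multiply by 26 repeatedly:
  26^12=21  26^13=30  26^14=6  26^15=27  26^16=14
  26^17=20  26^18=4  26^19=18  26^20=38  26^21=42
Found 42 at exponent 21.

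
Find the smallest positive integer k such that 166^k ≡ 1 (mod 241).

The order of 166 must divide p − 1 = 240 = 2^4 · 3 · 5.
Divisors: 1, 2, 3, 4, 5, 6, 8, 10, 12, 15, 16, 20, 24, 30, 40, 48, 60, 80, 120, 240.
Check each in increasing order: 166^1 ≡ 166;  166^2 ≡ 82;  166^3 ≡ 116;  166^4 ≡ 217;  166^5 ≡ 113;  166^6 ≡ 201;  166^8 ≡ 94;  166^10 ≡ 237;  166^12 ≡ 154;  166^15 ≡ 30;  166^16 ≡ 160;  166^20 ≡ 16;  166^24 ≡ 98;  166^30 ≡ 177;  166^40 ≡ 15;  166^48 ≡ 205;  166^60 ≡ 240;  166^80 ≡ 225;  166^120 ≡ 1.
Smallest exponent giving 1 is 120.

120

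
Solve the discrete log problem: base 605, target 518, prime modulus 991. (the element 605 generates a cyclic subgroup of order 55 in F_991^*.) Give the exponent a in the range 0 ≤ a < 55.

25

Baby-step giant-step with m = ceil(sqrt(55)) = 8.
Baby table (605^j mod 991 for j=0..7):
  0:1  1:605  2:346  3:229  4:796  5:945  6:909  7:931
Giant step factor: 605^(-8) ≡ 964 (mod 991).
Scan 518·964^i mod 991 for i = 0, 1, …:
  i=0: 518   i=1: 879   i=2: 51   i=3: 605
Match at i=3, j=1: a = 3·8 + 1 = 25.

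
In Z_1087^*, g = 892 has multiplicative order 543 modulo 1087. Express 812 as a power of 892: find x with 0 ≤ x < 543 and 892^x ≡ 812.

Baby-step giant-step with m = ceil(sqrt(543)) = 24.
Baby table (892^j mod 1087 for j=0..23):
  0:1  1:892  2:1067  3:639  4:400  5:264  6:696  7:155
  8:211  9:161  10:128  11:41  12:701  13:267  14:111  15:95
  16:1041  17:274  18:920  19:1042  20:79  21:900  22:594  23:479
Giant step factor: 892^(-24) ≡ 240 (mod 1087).
Scan 812·240^i mod 1087 for i = 0, 1, …:
  i=0: 812   i=1: 307   i=2: 851   i=3: 971
  i=4: 422   i=5: 189   i=6: 793   i=7: 95
Match at i=7, j=15: x = 7·24 + 15 = 183.

183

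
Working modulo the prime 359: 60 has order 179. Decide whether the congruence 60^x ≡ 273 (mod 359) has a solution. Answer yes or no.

273 ∈ ⟨60⟩ iff 273^179 ≡ 1 (mod 359), since |⟨60⟩| = 179.
273^179 mod 359 = 1.
Since 1 = 1, 273 lies in the subgroup.

yes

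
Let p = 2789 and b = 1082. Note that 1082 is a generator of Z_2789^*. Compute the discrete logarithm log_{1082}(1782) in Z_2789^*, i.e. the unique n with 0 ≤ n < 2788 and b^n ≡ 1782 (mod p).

2580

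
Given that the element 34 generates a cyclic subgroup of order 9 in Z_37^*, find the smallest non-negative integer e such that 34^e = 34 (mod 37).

1

Successive powers of 34 modulo 37:
  34^0=1  34^1=34
So 34^1 ≡ 34 (mod 37), giving e = 1.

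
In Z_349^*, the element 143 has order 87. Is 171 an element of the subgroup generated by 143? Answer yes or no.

yes

171 ∈ ⟨143⟩ iff 171^87 ≡ 1 (mod 349), since |⟨143⟩| = 87.
171^87 mod 349 = 1.
Since 1 = 1, 171 lies in the subgroup.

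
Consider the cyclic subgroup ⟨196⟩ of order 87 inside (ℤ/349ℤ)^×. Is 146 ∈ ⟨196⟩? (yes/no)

no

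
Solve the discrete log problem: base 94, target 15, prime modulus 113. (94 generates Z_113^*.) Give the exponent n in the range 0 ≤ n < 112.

28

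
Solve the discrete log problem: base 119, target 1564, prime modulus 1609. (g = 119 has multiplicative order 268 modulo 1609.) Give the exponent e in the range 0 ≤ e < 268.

120

Baby-step giant-step with m = ceil(sqrt(268)) = 17.
Baby table (119^j mod 1609 for j=0..16):
  0:1  1:119  2:1289  3:536  4:1033  5:643  6:894  7:192
  8:322  9:1311  10:1545  11:429  12:1172  13:1094  14:1466  15:682
  16:708
Giant step factor: 119^(-17) ≡ 1474 (mod 1609).
Scan 1564·1474^i mod 1609 for i = 0, 1, …:
  i=0: 1564   i=1: 1248   i=2: 465   i=3: 1585
  i=4: 22   i=5: 248   i=6: 309   i=7: 119
Match at i=7, j=1: e = 7·17 + 1 = 120.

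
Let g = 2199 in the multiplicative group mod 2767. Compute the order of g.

The order of 2199 must divide p − 1 = 2766 = 2 · 3 · 461.
Divisors: 1, 2, 3, 6, 461, 922, 1383, 2766.
Check each in increasing order: 2199^1 ≡ 2199;  2199^2 ≡ 1652;  2199^3 ≡ 2444;  2199^6 ≡ 1950;  2199^461 ≡ 329;  2199^922 ≡ 328;  2199^1383 ≡ 2766;  2199^2766 ≡ 1.
Smallest exponent giving 1 is 2766.

2766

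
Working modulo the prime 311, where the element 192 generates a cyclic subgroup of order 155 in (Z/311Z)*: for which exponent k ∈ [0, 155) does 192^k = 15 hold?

85

Baby-step giant-step with m = ceil(sqrt(155)) = 13.
Baby table (192^j mod 311 for j=0..12):
  0:1  1:192  2:166  3:150  4:188  5:20  6:108  7:210
  8:201  9:28  10:89  11:294  12:157
Giant step factor: 192^(-13) ≡ 27 (mod 311).
Scan 15·27^i mod 311 for i = 0, 1, …:
  i=0: 15   i=1: 94   i=2: 50   i=3: 106
  i=4: 63   i=5: 146   i=6: 210
Match at i=6, j=7: k = 6·13 + 7 = 85.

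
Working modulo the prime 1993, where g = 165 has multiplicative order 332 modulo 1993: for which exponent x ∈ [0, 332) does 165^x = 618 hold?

Baby-step giant-step with m = ceil(sqrt(332)) = 19.
Baby table (165^j mod 1993 for j=0..18):
  0:1  1:165  2:1316  3:1896  4:1932  5:1893  6:1437  7:1931
  8:1728  9:121  10:35  11:1789  12:221  13:591  14:1851  15:486
  16:470  17:1816  18:690
Giant step factor: 165^(-19) ≡ 1985 (mod 1993).
Scan 618·1985^i mod 1993 for i = 0, 1, …:
  i=0: 618   i=1: 1035   i=2: 1685   i=3: 471
  i=4: 218   i=5: 249   i=6: 1
Match at i=6, j=0: x = 6·19 + 0 = 114.

114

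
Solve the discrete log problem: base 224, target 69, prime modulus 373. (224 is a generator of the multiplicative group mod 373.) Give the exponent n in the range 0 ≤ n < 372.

155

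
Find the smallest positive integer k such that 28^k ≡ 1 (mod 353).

352

The order of 28 must divide p − 1 = 352 = 2^5 · 11.
Divisors: 1, 2, 4, 8, 11, 16, 22, 32, 44, 88, 176, 352.
Check each in increasing order: 28^1 ≡ 28;  28^2 ≡ 78;  28^4 ≡ 83;  28^8 ≡ 182;  28^11 ≡ 10;  28^16 ≡ 295;  28^22 ≡ 100;  28^32 ≡ 187;  28^44 ≡ 116;  28^88 ≡ 42;  28^176 ≡ 352;  28^352 ≡ 1.
Smallest exponent giving 1 is 352.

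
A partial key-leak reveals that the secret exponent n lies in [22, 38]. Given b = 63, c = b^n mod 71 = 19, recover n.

32

Compute 63^22 mod 71 = 40, then multiply by 63 repeatedly:
  63^22=40  63^23=35  63^24=4  63^25=39  63^26=43
  63^27=11  63^28=54  63^29=65  63^30=48  63^31=42
  63^32=19
Found 19 at exponent 32.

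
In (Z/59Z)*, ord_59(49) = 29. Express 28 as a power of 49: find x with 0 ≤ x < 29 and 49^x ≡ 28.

7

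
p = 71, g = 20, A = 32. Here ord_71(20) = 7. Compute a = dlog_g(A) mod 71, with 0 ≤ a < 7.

6

Successive powers of 20 modulo 71:
  20^0=1  20^1=20  20^2=45  20^3=48  20^4=37  20^5=30
  20^6=32
So 20^6 ≡ 32 (mod 71), giving a = 6.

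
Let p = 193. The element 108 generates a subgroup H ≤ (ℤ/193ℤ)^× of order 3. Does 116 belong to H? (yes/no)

⟨108⟩ has order 3; its elements mod 193 are {1, 84, 108}.
116 is not in this set.

no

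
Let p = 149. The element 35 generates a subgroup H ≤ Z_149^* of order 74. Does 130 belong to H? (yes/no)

yes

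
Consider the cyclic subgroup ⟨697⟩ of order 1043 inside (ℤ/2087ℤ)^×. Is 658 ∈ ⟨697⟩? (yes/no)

no

658 ∈ ⟨697⟩ iff 658^1043 ≡ 1 (mod 2087), since |⟨697⟩| = 1043.
658^1043 mod 2087 = 2086.
Since 2086 ≠ 1, 658 does not lie in the subgroup.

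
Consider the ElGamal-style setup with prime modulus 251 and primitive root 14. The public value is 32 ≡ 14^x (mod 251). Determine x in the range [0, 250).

225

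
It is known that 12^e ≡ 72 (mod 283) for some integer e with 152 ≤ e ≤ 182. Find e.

Compute 12^152 mod 283 = 137, then multiply by 12 repeatedly:
  12^152=137  12^153=229  12^154=201  12^155=148  12^156=78
  12^157=87  12^158=195  12^159=76  12^160=63  12^161=190
  12^162=16  12^163=192  12^164=40  12^165=197  12^166=100
  12^167=68  12^168=250  12^169=170  12^170=59  12^171=142
  12^172=6  12^173=72
Found 72 at exponent 173.

173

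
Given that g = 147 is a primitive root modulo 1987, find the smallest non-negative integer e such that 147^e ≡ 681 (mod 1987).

230

Baby-step giant-step with m = ceil(sqrt(1986)) = 45.
Baby table (147^j mod 1987 for j=0..44):
  0:1  1:147  2:1739  3:1297  4:1894  5:238  6:1207  7:586
  8:701  9:1710  10:1008  11:1138  12:378  13:1917  14:1632  15:1464
  16:612  17:549  18:1223  19:951  20:707  21:605  22:1507  23:972
  24:1807  25:1358  26:926  27:1006  28:844  29:874  30:1310  31:1818
  32:988  33:185  34:1364  35:1808  36:1505  37:678  38:316  39:751
  40:1112  41:530  42:417  43:1689  44:1895
Giant step factor: 147^(-45) ≡ 1378 (mod 1987).
Scan 681·1378^i mod 1987 for i = 0, 1, …:
  i=0: 681   i=1: 554   i=2: 404   i=3: 352
  i=4: 228   i=5: 238
Match at i=5, j=5: e = 5·45 + 5 = 230.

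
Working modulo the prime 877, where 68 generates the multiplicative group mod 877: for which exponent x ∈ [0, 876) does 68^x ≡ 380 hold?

Baby-step giant-step with m = ceil(sqrt(876)) = 30.
Baby table (68^j mod 877 for j=0..29):
  0:1  1:68  2:239  3:466  4:116  5:872  6:537  7:559
  8:301  9:297  10:25  11:823  12:713  13:249  14:269  15:752
  16:270  17:820  18:509  19:409  20:625  21:404  22:285  23:86
  24:586  25:383  26:611  27:329  28:447  29:578
Giant step factor: 68^(-30) ≡ 670 (mod 877).
Scan 380·670^i mod 877 for i = 0, 1, …:
  i=0: 380   i=1: 270
Match at i=1, j=16: x = 1·30 + 16 = 46.

46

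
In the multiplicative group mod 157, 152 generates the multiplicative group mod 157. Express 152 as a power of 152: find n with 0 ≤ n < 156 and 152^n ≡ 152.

Successive powers of 152 modulo 157:
  152^0=1  152^1=152
So 152^1 ≡ 152 (mod 157), giving n = 1.

1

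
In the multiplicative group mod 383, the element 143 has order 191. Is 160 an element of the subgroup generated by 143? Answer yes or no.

no

160 ∈ ⟨143⟩ iff 160^191 ≡ 1 (mod 383), since |⟨143⟩| = 191.
160^191 mod 383 = 382.
Since 382 ≠ 1, 160 does not lie in the subgroup.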